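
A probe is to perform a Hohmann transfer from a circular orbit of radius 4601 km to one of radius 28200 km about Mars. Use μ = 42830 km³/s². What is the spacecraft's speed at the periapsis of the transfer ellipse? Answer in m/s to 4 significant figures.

v = 4001 m/s

Semi-major axis of the transfer orbit: a_t = (4601 + 28200)/2 = 16400.5 km.
At periapsis, r = 4601 km.
Vis-viva: v = √[μ(2/r − 1/a_t)] = √[42830 × (2/4601 − 1/16400.5)] = 4.001 km/s.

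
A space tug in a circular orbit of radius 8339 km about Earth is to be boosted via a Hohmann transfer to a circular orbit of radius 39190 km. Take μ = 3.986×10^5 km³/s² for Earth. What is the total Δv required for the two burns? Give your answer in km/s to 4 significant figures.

Semi-major axis of the transfer orbit: a_t = (8339 + 39190)/2 = 23764.5 km.
At r₁ the circular-orbit speed is v₁ = √(μ/r₁) = 6.9137 km/s.
Transfer-orbit speed at r₁ (vis-viva equation): v_p = √[μ(2/r₁ − 1/a_t)] = 8.8784 km/s.
First burn Δv₁ = |v_p − v₁| = 1.965 km/s.
Circular speed at r₂: v₂ = √(μ/r₂) = 3.189 km/s.
Transfer-orbit speed at r₂: v_a = √[μ(2/r₂ − 1/a_t)] = 1.889 km/s.
Second burn Δv₂ = |v₂ − v_a| = 1.300 km/s.
Total Δv = Δv₁ + Δv₂ = 3.265 km/s.

Δv = 3.265 km/s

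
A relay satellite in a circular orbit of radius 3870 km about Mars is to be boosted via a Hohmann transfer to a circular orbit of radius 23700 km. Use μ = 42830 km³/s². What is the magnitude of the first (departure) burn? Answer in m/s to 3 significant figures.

Δv₁ = 1040 m/s

The Hohmann ellipse has a_t = (r₁ + r₂)/2 = 13785 km.
Circular speed at r = 3870 km: v_c = √(μ/r) = 3.327 km/s.
Transfer-orbit speed at the same r (vis-viva, a = a_t): v_t = √[μ(2/r − 1/a_t)] = 4.362 km/s.
Δv₁ = |v_t − v_c| = |4.362 − 3.327| = 1.035 km/s.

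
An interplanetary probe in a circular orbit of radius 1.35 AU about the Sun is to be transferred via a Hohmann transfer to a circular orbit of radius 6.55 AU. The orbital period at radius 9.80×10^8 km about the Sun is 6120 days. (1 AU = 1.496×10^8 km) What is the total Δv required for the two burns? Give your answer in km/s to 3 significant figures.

Δv = 12.2 km/s

From Kepler's third law T² = 4π²r³/μ at r = 9.80×10^8 km, T = 6120 days = 6120 × 86400 s = 5.28768×10^8 s: μ = 4π²r³/T² = 1.32895×10^11 km³/s².
In km: r₁ = 1.35 × 1.496×10^8 = 2.0196×10^8 km; r₂ = 6.55 × 1.496×10^8 = 9.7988×10^8 km.
Semi-major axis of the transfer orbit: a_t = (2.0196×10^8 + 9.7988×10^8)/2 = 5.9092×10^8 km.
Circular speed at r₁: v₁ = √(μ/r₁) = √(1.32895×10^11/2.0196×10^8) = 25.652 km/s.
Transfer-orbit speed at r₁ (vis-viva): v_p = √[μ(2/r₁ − 1/a_t)] = 33.033 km/s.
First burn Δv₁ = |v_p − v₁| = 7.381 km/s.
At r₂, v₂ = √(μ/r₂) = 11.6457 km/s.
Transfer-orbit speed at r₂: v_a = √[μ(2/r₂ − 1/a_t)] = 6.80825 km/s.
Second burn Δv₂ = |v₂ − v_a| = 4.837 km/s.
Total Δv = Δv₁ + Δv₂ = 12.22 km/s.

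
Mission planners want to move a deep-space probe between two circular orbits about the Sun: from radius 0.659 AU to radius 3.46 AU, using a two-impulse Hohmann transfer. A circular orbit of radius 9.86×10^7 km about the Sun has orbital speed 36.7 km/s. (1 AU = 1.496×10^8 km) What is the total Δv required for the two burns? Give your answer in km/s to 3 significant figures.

Δv = 17.8 km/s

From the circular-orbit relation v² = μ/r at r = 9.86×10^7 km: μ = v²r = (36.7)² × 9.86×10^7 = 1.32803×10^11 km³/s².
In km: r₁ = 0.659 × 1.496×10^8 = 9.85864×10^7 km; r₂ = 3.46 × 1.496×10^8 = 5.17616×10^8 km.
Semi-major axis of the transfer orbit: a_t = (9.85864×10^7 + 5.17616×10^8)/2 = 3.081012×10^8 km.
Circular speed at r₁: v₁ = √(μ/r₁) = √(1.32803×10^11/9.85864×10^7) = 36.70 km/s.
Transfer-orbit speed at r₁ (v² = μ(2/r − 1/a)): v_p = √[μ(2/r₁ − 1/a_t)] = 47.57 km/s.
First burn Δv₁ = |v_p − v₁| = 10.87 km/s.
Circular speed at r₂: v₂ = √(μ/r₂) = 16.018 km/s.
Transfer-orbit speed at r₂: v_a = √[μ(2/r₂ − 1/a_t)] = 9.0607 km/s.
Second burn Δv₂ = |v₂ − v_a| = 6.957 km/s.
Total Δv = Δv₁ + Δv₂ = 17.83 km/s.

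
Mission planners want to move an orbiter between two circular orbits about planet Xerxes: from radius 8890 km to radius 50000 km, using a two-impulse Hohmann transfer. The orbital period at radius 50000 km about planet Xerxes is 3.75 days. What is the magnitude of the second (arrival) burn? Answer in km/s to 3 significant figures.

From Kepler's third law T² = 4π²r³/μ at r = 50000 km, T = 3.75 days = 3.75 × 86400 s = 3.240×10^5 s: μ = 4π²r³/T² = 47008.9 km³/s².
Transfer-ellipse semi-major axis a_t = (r₁ + r₂)/2 = (8890 + 50000)/2 = 29445 km.
On the circular orbit at r = 50000 km, v_c = √(μ/r) = 0.9696 km/s.
Transfer-orbit speed at the same r (vis-viva, a = a_t): v_t = √[μ(2/r − 1/a_t)] = 0.5328 km/s.
Δv₂ = |v_t − v_c| = |0.5328 − 0.9696| = 0.4368 km/s.

Δv₂ = 0.437 km/s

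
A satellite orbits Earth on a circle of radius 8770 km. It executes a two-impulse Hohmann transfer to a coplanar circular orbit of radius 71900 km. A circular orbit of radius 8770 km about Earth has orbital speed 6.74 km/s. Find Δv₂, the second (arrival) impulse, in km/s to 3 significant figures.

Δv₂ = 1.26 km/s

From the circular-orbit relation v² = μ/r at r = 8770 km: μ = v²r = (6.74)² × 8770 = 3.98400×10^5 km³/s².
Transfer-ellipse semi-major axis a_t = (r₁ + r₂)/2 = (8770 + 71900)/2 = 40335 km.
On the circular orbit at r = 71900 km, v_c = √(μ/r) = 2.354 km/s.
Transfer-orbit speed at the same r (vis-viva, a = a_t): v_t = √[μ(2/r − 1/a_t)] = 1.098 km/s.
Δv₂ = |v_t − v_c| = |1.098 − 2.354| = 1.256 km/s.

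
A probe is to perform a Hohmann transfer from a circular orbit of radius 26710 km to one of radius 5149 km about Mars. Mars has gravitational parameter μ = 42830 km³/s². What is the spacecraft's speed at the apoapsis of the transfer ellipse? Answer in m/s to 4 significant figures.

Transfer-ellipse semi-major axis a_t = (r₁ + r₂)/2 = (26710 + 5149)/2 = 15929.5 km.
At apoapsis, r = 26710 km.
Vis-viva: v = √[μ(2/r − 1/a_t)] = √[42830 × (2/26710 − 1/15929.5)] = 0.7199 km/s.

v = 719.9 m/s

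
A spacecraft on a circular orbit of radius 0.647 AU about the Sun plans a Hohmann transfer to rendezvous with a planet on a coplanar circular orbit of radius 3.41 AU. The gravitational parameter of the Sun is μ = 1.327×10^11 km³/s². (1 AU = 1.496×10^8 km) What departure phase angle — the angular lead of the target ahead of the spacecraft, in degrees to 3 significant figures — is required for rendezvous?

φ = 97.4°

In km: r₁ = 0.647 × 1.496×10^8 = 9.67912×10^7 km; r₂ = 3.41 × 1.496×10^8 = 5.10136×10^8 km.
The Hohmann ellipse has a_t = (r₁ + r₂)/2 = 3.034636×10^8 km.
The half-period of the transfer ellipse is t = π√(a_t³/μ) = 4.5590×10^7 s.
Target angular speed ω₂ = √(μ/r₂³) = 3.1616×10^-8 rad/s.
Angle swept by the target during transfer: ω₂·t = 1.4414 rad = 82.59°.
Arrival is 180° from departure on the ellipse, so φ = 180° − 82.59° = 97.4°.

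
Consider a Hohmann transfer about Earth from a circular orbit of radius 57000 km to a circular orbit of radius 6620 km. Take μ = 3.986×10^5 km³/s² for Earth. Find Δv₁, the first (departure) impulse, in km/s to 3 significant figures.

Δv₁ = 1.44 km/s

Transfer-ellipse semi-major axis a_t = (r₁ + r₂)/2 = (57000 + 6620)/2 = 31810 km.
On the circular orbit at r = 57000 km, v_c = √(μ/r) = 2.644 km/s.
Vis-viva on the transfer ellipse at r = 57000 km gives v_t = √[μ(2/r − 1/a_t)] = 1.206 km/s.
Δv₁ = |v_t − v_c| = |1.206 − 2.644| = 1.438 km/s.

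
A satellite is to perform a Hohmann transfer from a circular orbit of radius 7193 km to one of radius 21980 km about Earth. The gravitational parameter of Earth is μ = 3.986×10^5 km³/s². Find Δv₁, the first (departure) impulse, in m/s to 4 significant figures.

Δv₁ = 1694 m/s

The Hohmann ellipse has a_t = (r₁ + r₂)/2 = 14586.5 km.
On the circular orbit at r = 7193 km, v_c = √(μ/r) = 7.444 km/s.
Vis-viva on the transfer ellipse at r = 7193 km gives v_t = √[μ(2/r − 1/a_t)] = 9.138 km/s.
Δv₁ = |v_t − v_c| = |9.138 − 7.444| = 1.694 km/s.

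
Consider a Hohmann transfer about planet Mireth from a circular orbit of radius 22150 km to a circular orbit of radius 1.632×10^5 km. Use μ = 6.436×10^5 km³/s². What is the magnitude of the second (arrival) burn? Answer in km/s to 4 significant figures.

Semi-major axis of the transfer orbit: a_t = (22150 + 1.632×10^5)/2 = 92675 km.
On the circular orbit at r = 1.632×10^5 km, v_c = √(μ/r) = 1.986 km/s.
Vis-viva on the transfer ellipse at r = 1.632×10^5 km gives v_t = √[μ(2/r − 1/a_t)] = 0.9709 km/s.
Δv₂ = |v_t − v_c| = |0.9709 − 1.986| = 1.015 km/s.

Δv₂ = 1.015 km/s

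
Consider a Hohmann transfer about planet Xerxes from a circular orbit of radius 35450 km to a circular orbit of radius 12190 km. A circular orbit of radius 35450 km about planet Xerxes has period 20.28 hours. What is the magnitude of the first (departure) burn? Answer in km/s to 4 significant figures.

Δv₁ = 0.8684 km/s

From Kepler's third law T² = 4π²r³/μ at r = 35450 km, T = 20.28 hours = 20.28 × 3600 s = 73008 s: μ = 4π²r³/T² = 3.29965×10^5 km³/s².
Semi-major axis of the transfer orbit: a_t = (35450 + 12190)/2 = 23820 km.
On the circular orbit at r = 35450 km, v_c = √(μ/r) = 3.0509 km/s.
Transfer-orbit speed at the same r (vis-viva, a = a_t): v_t = √[μ(2/r − 1/a_t)] = 2.1825 km/s.
Δv₁ = |v_t − v_c| = |2.1825 − 3.0509| = 0.8684 km/s.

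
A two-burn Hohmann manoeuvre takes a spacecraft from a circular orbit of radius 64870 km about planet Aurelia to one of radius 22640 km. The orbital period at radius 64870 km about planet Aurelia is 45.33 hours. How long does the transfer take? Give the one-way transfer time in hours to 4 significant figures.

t = 12.56 hours

From Kepler's third law T² = 4π²r³/μ at r = 64870 km, T = 45.33 hours = 45.33 × 3600 s = 1.63188×10^5 s: μ = 4π²r³/T² = 4.04683×10^5 km³/s².
Semi-major axis of the transfer orbit: a_t = (64870 + 22640)/2 = 43755 km.
By Kepler's third law the transfer-orbit period is T = 2π√(a_t³/μ), so t = T/2 = 45200 s.
Converting: 45200 s ÷ 3600 s/hour = 12.56 hours.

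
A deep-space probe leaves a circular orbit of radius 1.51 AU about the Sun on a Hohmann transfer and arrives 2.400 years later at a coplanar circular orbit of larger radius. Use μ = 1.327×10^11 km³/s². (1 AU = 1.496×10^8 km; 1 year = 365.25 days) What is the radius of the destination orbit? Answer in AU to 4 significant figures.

r₂ = 4.181 AU

In km: r₁ = 1.51 × 1.496×10^8 = 2.25896×10^8 km.
Transfer time t = 2.400 years × 365.25 × 86400 s = 7.573824×10^7 s, and t = π√(a_t³/μ).
So a_t = (μ t²/π²)^(1/3) = (1.327×10^11 × (7.573824×10^7)² / π²)^(1/3) = 4.2566×10^8 km.
Since a_t = (r₁ + r₂)/2, r₂ = 2a_t − r₁ = 2×4.2566×10^8 − 2.25896×10^8 = 6.25424×10^8 km.
In AU: r₂ = 6.25424×10^8 / 1.496×10^8 = 4.181 AU.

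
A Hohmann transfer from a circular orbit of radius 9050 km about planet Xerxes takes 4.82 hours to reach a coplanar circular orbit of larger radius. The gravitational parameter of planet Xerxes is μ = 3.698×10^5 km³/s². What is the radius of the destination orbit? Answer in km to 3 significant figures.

Transfer time t = 4.82 hours = 17352 s, and t = π√(a_t³/μ).
So a_t = (μ t²/π²)^(1/3) = (3.698×10^5 × (17352)² / π²)^(1/3) = 22428 km.
Since a_t = (r₁ + r₂)/2, r₂ = 2a_t − r₁ = 2×22428 − 9050 = 35806 km.

r₂ = 35800 km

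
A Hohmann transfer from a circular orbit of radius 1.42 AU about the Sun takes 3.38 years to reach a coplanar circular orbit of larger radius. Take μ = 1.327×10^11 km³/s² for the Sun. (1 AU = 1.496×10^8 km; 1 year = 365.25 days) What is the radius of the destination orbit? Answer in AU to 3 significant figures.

r₂ = 5.73 AU

In km: r₁ = 1.42 × 1.496×10^8 = 2.12432×10^8 km.
Transfer time t = 3.38 years × 365.25 × 86400 s = 1.06664688×10^8 s, and t = π√(a_t³/μ).
So a_t = (μ t²/π²)^(1/3) = (1.327×10^11 × (1.06664688×10^8)² / π²)^(1/3) = 5.3482×10^8 km.
Since a_t = (r₁ + r₂)/2, r₂ = 2a_t − r₁ = 2×5.3482×10^8 − 2.12432×10^8 = 8.57208×10^8 km.
In AU: r₂ = 8.57208×10^8 / 1.496×10^8 = 5.73 AU.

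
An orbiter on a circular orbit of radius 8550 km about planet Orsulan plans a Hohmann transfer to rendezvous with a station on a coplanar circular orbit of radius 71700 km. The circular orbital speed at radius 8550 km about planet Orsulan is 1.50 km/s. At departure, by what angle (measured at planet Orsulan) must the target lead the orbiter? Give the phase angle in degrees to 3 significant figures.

From the circular-orbit relation v² = μ/r at r = 8550 km: μ = v²r = (1.50)² × 8550 = 19237.5 km³/s².
Transfer-ellipse semi-major axis a_t = (r₁ + r₂)/2 = (8550 + 71700)/2 = 40125 km.
The half-period of the transfer ellipse is t = π√(a_t³/μ) = 1.8205×10^5 s.
The target's mean motion on its circular orbit is ω₂ = √(μ/r₂³) = 7.2243×10^-6 rad/s.
Angle swept by the target during transfer: ω₂·t = 1.3152 rad = 75.36°.
The orbiter traverses 180° on the transfer ellipse, so the target must lead by 180° − 75.36° = 105°.

φ = 105°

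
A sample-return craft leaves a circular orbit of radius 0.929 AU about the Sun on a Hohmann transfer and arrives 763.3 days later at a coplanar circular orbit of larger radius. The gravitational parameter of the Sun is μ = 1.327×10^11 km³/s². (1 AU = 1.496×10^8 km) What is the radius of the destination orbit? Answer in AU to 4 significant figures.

r₂ = 4.260 AU

In km: r₁ = 0.929 × 1.496×10^8 = 1.389784×10^8 km.
Transfer time t = 763.3 days = 6.594912×10^7 s, and t = π√(a_t³/μ).
So a_t = (μ t²/π²)^(1/3) = (1.327×10^11 × (6.594912×10^7)² / π²)^(1/3) = 3.8815×10^8 km.
Since a_t = (r₁ + r₂)/2, r₂ = 2a_t − r₁ = 2×3.8815×10^8 − 1.389784×10^8 = 6.373216×10^8 km.
In AU: r₂ = 6.373216×10^8 / 1.496×10^8 = 4.260 AU.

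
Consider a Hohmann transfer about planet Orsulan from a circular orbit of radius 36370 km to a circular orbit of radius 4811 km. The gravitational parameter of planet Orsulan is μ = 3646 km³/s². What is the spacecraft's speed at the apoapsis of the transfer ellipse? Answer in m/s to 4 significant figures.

v = 153.0 m/s

Semi-major axis of the transfer orbit: a_t = (36370 + 4811)/2 = 20590.5 km.
At apoapsis, r = 36370 km.
From the vis-viva equation, v = √[μ(2/r − 1/a_t)] = 0.1530 km/s.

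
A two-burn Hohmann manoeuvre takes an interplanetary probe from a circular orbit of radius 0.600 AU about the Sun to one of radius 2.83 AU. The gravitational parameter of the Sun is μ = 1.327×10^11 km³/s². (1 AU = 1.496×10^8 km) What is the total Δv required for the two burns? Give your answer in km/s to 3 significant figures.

In km: r₁ = 0.600 × 1.496×10^8 = 8.976×10^7 km; r₂ = 2.83 × 1.496×10^8 = 4.23368×10^8 km.
The Hohmann ellipse has a_t = (r₁ + r₂)/2 = 2.56564×10^8 km.
Circular speed at r₁: v₁ = √(μ/r₁) = √(1.327×10^11/8.976×10^7) = 38.45 km/s.
On the transfer ellipse at r₁, v² = μ(2/r − 1/a) gives v_p = √[μ(2/r₁ − 1/a_t)] = 49.39 km/s.
First burn Δv₁ = |v_p − v₁| = 10.94 km/s.
At r₂, v₂ = √(μ/r₂) = 17.704 km/s.
Transfer-orbit speed at r₂: v_a = √[μ(2/r₂ − 1/a_t)] = 10.472 km/s.
Second burn Δv₂ = |v₂ − v_a| = 7.232 km/s.
Δv = Δv₁ + Δv₂ = 10.94 + 7.232 = 18.17 km/s.

Δv = 18.2 km/s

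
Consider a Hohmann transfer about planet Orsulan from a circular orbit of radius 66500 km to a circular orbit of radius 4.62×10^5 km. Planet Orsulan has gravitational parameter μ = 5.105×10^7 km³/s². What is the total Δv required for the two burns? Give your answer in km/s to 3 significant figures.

Semi-major axis of the transfer orbit: a_t = (66500 + 4.620×10^5)/2 = 2.6425×10^5 km.
At r₁ the circular-orbit speed is v₁ = √(μ/r₁) = 27.7068 km/s.
On the transfer ellipse at r₁, vis-viva gives v_p = √[μ(2/r₁ − 1/a_t)] = 36.6354 km/s.
First burn Δv₁ = |v_p − v₁| = 8.929 km/s.
Circular speed at r₂: v₂ = √(μ/r₂) = 10.512 km/s.
Transfer-orbit speed at r₂: v_a = √[μ(2/r₂ − 1/a_t)] = 5.2733 km/s.
Second burn Δv₂ = |v₂ − v_a| = 5.239 km/s.
Total Δv = Δv₁ + Δv₂ = 14.17 km/s.

Δv = 14.2 km/s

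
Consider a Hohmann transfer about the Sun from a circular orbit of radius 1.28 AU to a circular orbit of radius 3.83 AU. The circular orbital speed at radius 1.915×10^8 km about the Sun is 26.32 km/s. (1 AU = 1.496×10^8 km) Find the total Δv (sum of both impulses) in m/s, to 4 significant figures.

Δv = 10350 m/s

From the circular-orbit relation v² = μ/r at r = 1.915×10^8 km: μ = v²r = (26.32)² × 1.915×10^8 = 1.32660×10^11 km³/s².
In km: r₁ = 1.28 × 1.496×10^8 = 1.91488×10^8 km; r₂ = 3.83 × 1.496×10^8 = 5.72968×10^8 km.
Transfer-ellipse semi-major axis a_t = (r₁ + r₂)/2 = (1.91488×10^8 + 5.72968×10^8)/2 = 3.82228×10^8 km.
Circular speed at r₁: v₁ = √(μ/r₁) = √(1.32660×10^11/1.91488×10^8) = 26.321 km/s.
Transfer-orbit speed at r₁ (vis-viva equation): v_p = √[μ(2/r₁ − 1/a_t)] = 32.226 km/s.
First burn Δv₁ = |v_p − v₁| = 5.905 km/s.
At r₂, v₂ = √(μ/r₂) = 15.216 km/s.
Transfer-orbit speed at r₂: v_a = √[μ(2/r₂ − 1/a_t)] = 10.770 km/s.
Second burn Δv₂ = |v₂ − v_a| = 4.446 km/s.
Δv = Δv₁ + Δv₂ = 5.905 + 4.446 = 10.35 km/s.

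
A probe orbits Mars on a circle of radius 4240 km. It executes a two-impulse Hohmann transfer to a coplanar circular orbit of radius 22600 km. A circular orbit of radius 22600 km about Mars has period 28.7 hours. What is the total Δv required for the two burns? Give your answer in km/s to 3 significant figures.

Δv = 1.55 km/s

From Kepler's third law T² = 4π²r³/μ at r = 22600 km, T = 28.7 hours = 28.7 × 3600 s = 1.0332×10^5 s: μ = 4π²r³/T² = 42689.0 km³/s².
The Hohmann ellipse has a_t = (r₁ + r₂)/2 = 13420 km.
Circular speed at r₁: v₁ = √(μ/r₁) = √(42689.0/4240) = 3.173037 km/s.
On the transfer ellipse at r₁, vis-viva gives v_p = √[μ(2/r₁ − 1/a_t)] = 4.117685 km/s.
First burn Δv₁ = |v_p − v₁| = 0.9446 km/s.
At r₂, v₂ = √(μ/r₂) = 1.37437 km/s.
Transfer-orbit speed at r₂: v_a = √[μ(2/r₂ − 1/a_t)] = 0.772522 km/s.
Second burn Δv₂ = |v₂ − v_a| = 0.6018 km/s.
Δv = Δv₁ + Δv₂ = 0.9446 + 0.6018 = 1.546 km/s.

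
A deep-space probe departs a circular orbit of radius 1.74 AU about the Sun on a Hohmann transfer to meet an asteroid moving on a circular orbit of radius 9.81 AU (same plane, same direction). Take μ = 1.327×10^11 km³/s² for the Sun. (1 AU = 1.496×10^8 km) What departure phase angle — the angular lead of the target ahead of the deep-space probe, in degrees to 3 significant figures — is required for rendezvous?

φ = 98.7°

In km: r₁ = 1.74 × 1.496×10^8 = 2.60304×10^8 km; r₂ = 9.81 × 1.496×10^8 = 1.467576×10^9 km.
Transfer-ellipse semi-major axis a_t = (r₁ + r₂)/2 = (2.60304×10^8 + 1.467576×10^9)/2 = 8.6394×10^8 km.
The half-period of the transfer ellipse is t = π√(a_t³/μ) = 2.190×10^8 s.
Target angular speed ω₂ = √(μ/r₂³) = 6.479×10^-9 rad/s.
Angle swept by the target during transfer: ω₂·t = 1.419 rad = 81.30°.
Arrival is 180° from departure on the ellipse, so φ = 180° − 81.30° = 98.7°.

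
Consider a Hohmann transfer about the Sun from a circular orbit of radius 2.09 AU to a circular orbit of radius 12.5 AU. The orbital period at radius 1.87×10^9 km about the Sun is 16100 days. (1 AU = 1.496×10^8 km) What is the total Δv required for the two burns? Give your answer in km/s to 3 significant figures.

From Kepler's third law T² = 4π²r³/μ at r = 1.87×10^9 km, T = 16100 days = 16100 × 86400 s = 1.39104×10^9 s: μ = 4π²r³/T² = 1.33415×10^11 km³/s².
In km: r₁ = 2.09 × 1.496×10^8 = 3.12664×10^8 km; r₂ = 12.5 × 1.496×10^8 = 1.870×10^9 km.
The Hohmann ellipse has a_t = (r₁ + r₂)/2 = 1.091332×10^9 km.
At r₁ the circular-orbit speed is v₁ = √(μ/r₁) = 20.657 km/s.
Transfer-orbit speed at r₁ (v² = μ(2/r − 1/a)): v_p = √[μ(2/r₁ − 1/a_t)] = 27.040 km/s.
First burn Δv₁ = |v_p − v₁| = 6.383 km/s.
At r₂, v₂ = √(μ/r₂) = 8.447 km/s.
Transfer-orbit speed at r₂: v_a = √[μ(2/r₂ − 1/a_t)] = 4.521 km/s.
Second burn Δv₂ = |v₂ − v_a| = 3.926 km/s.
Total Δv = Δv₁ + Δv₂ = 10.31 km/s.

Δv = 10.3 km/s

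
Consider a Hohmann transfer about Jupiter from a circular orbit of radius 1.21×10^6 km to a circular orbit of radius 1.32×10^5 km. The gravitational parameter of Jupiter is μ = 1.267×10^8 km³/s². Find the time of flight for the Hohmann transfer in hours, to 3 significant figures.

t = 42.6 hours

The Hohmann ellipse has a_t = (r₁ + r₂)/2 = 6.710×10^5 km.
Half the transfer-orbit period gives t = π√(a_t³/μ) = 1.534×10^5 s.
Converting: 1.534×10^5 s ÷ 3600 s/hour = 42.6 hours.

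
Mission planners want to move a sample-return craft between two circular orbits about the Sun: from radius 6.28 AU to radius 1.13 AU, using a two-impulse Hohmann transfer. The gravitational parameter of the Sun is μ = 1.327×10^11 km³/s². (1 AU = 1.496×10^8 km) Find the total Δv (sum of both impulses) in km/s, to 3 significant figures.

In km: r₁ = 6.28 × 1.496×10^8 = 9.39488×10^8 km; r₂ = 1.13 × 1.496×10^8 = 1.69048×10^8 km.
The Hohmann ellipse has a_t = (r₁ + r₂)/2 = 5.54268×10^8 km.
Circular speed at r₁: v₁ = √(μ/r₁) = √(1.327×10^11/9.39488×10^8) = 11.8847 km/s.
Transfer-orbit speed at r₁ (v² = μ(2/r − 1/a)): v_a = √[μ(2/r₁ − 1/a_t)] = 6.56349 km/s.
First burn Δv₁ = |v_a − v₁| = 5.321 km/s.
At r₂, v₂ = √(μ/r₂) = 28.018 km/s.
Transfer-orbit speed at r₂: v_p = √[μ(2/r₂ − 1/a_t)] = 36.477 km/s.
Second burn Δv₂ = |v₂ − v_p| = 8.459 km/s.
Δv = Δv₁ + Δv₂ = 5.321 + 8.459 = 13.78 km/s.

Δv = 13.8 km/s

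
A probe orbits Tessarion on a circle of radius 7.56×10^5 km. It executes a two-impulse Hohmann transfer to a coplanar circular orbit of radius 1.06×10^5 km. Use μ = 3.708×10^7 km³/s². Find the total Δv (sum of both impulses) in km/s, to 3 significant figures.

Transfer-ellipse semi-major axis a_t = (r₁ + r₂)/2 = (7.560×10^5 + 1.060×10^5)/2 = 4.310×10^5 km.
Circular speed at r₁: v₁ = √(μ/r₁) = √(3.708×10^7/7.560×10^5) = 7.003 km/s.
On the transfer ellipse at r₁, v² = μ(2/r − 1/a) gives v_a = √[μ(2/r₁ − 1/a_t)] = 3.473 km/s.
First burn Δv₁ = |v_a − v₁| = 3.530 km/s.
Circular speed at r₂: v₂ = √(μ/r₂) = 18.703 km/s.
Transfer-orbit speed at r₂: v_p = √[μ(2/r₂ − 1/a_t)] = 24.771 km/s.
Second burn Δv₂ = |v₂ − v_p| = 6.068 km/s.
Δv = Δv₁ + Δv₂ = 3.530 + 6.068 = 9.598 km/s.

Δv = 9.60 km/s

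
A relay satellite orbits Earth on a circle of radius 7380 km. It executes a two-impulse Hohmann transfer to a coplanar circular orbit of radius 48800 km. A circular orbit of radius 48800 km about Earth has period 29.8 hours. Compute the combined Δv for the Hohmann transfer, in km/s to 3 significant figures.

Δv = 3.73 km/s

From Kepler's third law T² = 4π²r³/μ at r = 48800 km, T = 29.8 hours = 29.8 × 3600 s = 1.0728×10^5 s: μ = 4π²r³/T² = 3.98641×10^5 km³/s².
The Hohmann ellipse has a_t = (r₁ + r₂)/2 = 28090 km.
At r₁ the circular-orbit speed is v₁ = √(μ/r₁) = 7.3496 km/s.
On the transfer ellipse at r₁, v² = μ(2/r − 1/a) gives v_p = √[μ(2/r₁ − 1/a_t)] = 9.6872 km/s.
First burn Δv₁ = |v_p − v₁| = 2.338 km/s.
Circular speed at r₂: v₂ = √(μ/r₂) = 2.858 km/s.
Transfer-orbit speed at r₂: v_a = √[μ(2/r₂ − 1/a_t)] = 1.465 km/s.
Second burn Δv₂ = |v₂ − v_a| = 1.393 km/s.
Total Δv = Δv₁ + Δv₂ = 3.731 km/s.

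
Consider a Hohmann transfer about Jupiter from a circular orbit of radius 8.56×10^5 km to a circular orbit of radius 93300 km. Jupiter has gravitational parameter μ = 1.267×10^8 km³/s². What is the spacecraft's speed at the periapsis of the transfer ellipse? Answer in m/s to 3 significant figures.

v = 49500 m/s

Transfer-ellipse semi-major axis a_t = (r₁ + r₂)/2 = (8.560×10^5 + 93300)/2 = 4.7465×10^5 km.
At periapsis, r = 93300 km.
Applying v² = μ(2/r − 1/a_t): v = 49.49 km/s.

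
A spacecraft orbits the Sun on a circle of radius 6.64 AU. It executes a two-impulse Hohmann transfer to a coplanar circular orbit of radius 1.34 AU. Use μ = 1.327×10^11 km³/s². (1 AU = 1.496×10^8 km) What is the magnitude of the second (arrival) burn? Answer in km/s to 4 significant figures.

Δv₂ = 7.462 km/s

In km: r₁ = 6.64 × 1.496×10^8 = 9.93344×10^8 km; r₂ = 1.34 × 1.496×10^8 = 2.00464×10^8 km.
Transfer-ellipse semi-major axis a_t = (r₁ + r₂)/2 = (9.93344×10^8 + 2.00464×10^8)/2 = 5.96904×10^8 km.
Circular speed at r = 2.00464×10^8 km: v_c = √(μ/r) = 25.729 km/s.
Transfer-orbit speed at the same r (vis-viva, a = a_t): v_t = √[μ(2/r − 1/a_t)] = 33.191 km/s.
Δv₂ = |v_t − v_c| = |33.191 − 25.729| = 7.462 km/s.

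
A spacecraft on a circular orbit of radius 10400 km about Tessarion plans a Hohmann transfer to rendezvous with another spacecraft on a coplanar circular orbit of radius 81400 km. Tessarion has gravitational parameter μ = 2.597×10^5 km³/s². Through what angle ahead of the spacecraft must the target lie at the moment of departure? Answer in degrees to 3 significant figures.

The Hohmann ellipse has a_t = (r₁ + r₂)/2 = 45900 km.
Transfer time t = π√(a_t³/μ) = 60622.4 s.
The target's mean motion on its circular orbit is ω₂ = √(μ/r₂³) = 2.19432×10^-5 rad/s.
Angle swept by the target during transfer: ω₂·t = 1.33025 rad = 76.22°.
The spacecraft traverses 180° on the transfer ellipse, so the target must lead by 180° − 76.22° = 104°.

φ = 104°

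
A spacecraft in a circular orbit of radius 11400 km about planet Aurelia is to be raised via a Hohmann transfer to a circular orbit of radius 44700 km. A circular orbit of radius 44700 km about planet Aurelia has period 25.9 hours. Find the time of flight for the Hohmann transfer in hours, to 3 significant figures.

t = 6.44 hours

From Kepler's third law T² = 4π²r³/μ at r = 44700 km, T = 25.9 hours = 25.9 × 3600 s = 93240 s: μ = 4π²r³/T² = 4.05581×10^5 km³/s².
The Hohmann ellipse has a_t = (r₁ + r₂)/2 = 28050 km.
Half the transfer-orbit period gives t = π√(a_t³/μ) = 23170 s.
Converting: 23170 s ÷ 3600 s/hour = 6.44 hours.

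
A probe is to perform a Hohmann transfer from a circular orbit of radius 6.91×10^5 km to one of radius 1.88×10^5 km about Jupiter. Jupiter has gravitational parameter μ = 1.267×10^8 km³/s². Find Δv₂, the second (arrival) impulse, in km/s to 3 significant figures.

Δv₂ = 6.59 km/s

Transfer-ellipse semi-major axis a_t = (r₁ + r₂)/2 = (6.910×10^5 + 1.880×10^5)/2 = 4.395×10^5 km.
Circular speed at r = 1.880×10^5 km: v_c = √(μ/r) = 25.960 km/s.
Vis-viva on the transfer ellipse at r = 1.880×10^5 km gives v_t = √[μ(2/r − 1/a_t)] = 32.551 km/s.
Δv₂ = |v_t − v_c| = |32.551 − 25.960| = 6.591 km/s.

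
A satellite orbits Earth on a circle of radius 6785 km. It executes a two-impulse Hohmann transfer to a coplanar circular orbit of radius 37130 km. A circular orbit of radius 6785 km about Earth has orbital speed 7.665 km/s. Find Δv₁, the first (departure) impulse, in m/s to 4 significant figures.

From the circular-orbit relation v² = μ/r at r = 6785 km: μ = v²r = (7.665)² × 6785 = 3.98634×10^5 km³/s².
Transfer-ellipse semi-major axis a_t = (r₁ + r₂)/2 = (6785 + 37130)/2 = 21957.5 km.
On the circular orbit at r = 6785 km, v_c = √(μ/r) = 7.665 km/s.
Transfer-orbit speed at the same r (vis-viva, a = a_t): v_t = √[μ(2/r − 1/a_t)] = 9.967 km/s.
Δv₁ = |v_t − v_c| = |9.967 − 7.665| = 2.302 km/s.

Δv₁ = 2302 m/s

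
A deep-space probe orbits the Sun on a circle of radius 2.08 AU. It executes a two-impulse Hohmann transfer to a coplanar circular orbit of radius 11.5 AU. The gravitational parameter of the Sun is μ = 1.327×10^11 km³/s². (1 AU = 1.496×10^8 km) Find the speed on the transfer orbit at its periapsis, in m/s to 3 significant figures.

v = 26900 m/s

In km: r₁ = 2.08 × 1.496×10^8 = 3.11168×10^8 km; r₂ = 11.5 × 1.496×10^8 = 1.7204×10^9 km.
Transfer-ellipse semi-major axis a_t = (r₁ + r₂)/2 = (3.11168×10^8 + 1.7204×10^9)/2 = 1.015784×10^9 km.
At periapsis, r = 3.11168×10^8 km.
Applying v² = μ(2/r − 1/a_t): v = 26.88 km/s.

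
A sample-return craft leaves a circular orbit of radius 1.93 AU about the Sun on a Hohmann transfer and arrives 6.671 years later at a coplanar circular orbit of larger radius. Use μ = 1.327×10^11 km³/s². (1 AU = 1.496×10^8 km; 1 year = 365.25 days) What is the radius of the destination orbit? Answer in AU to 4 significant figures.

In km: r₁ = 1.93 × 1.496×10^8 = 2.88728×10^8 km.
Transfer time t = 6.671 years × 365.25 × 86400 s = 2.105207496×10^8 s, and t = π√(a_t³/μ).
So a_t = (μ t²/π²)^(1/3) = (1.327×10^11 × (2.105207496×10^8)² / π²)^(1/3) = 8.4150×10^8 km.
Since a_t = (r₁ + r₂)/2, r₂ = 2a_t − r₁ = 2×8.4150×10^8 − 2.88728×10^8 = 1.394272×10^9 km.
In AU: r₂ = 1.394272×10^9 / 1.496×10^8 = 9.320 AU.

r₂ = 9.320 AU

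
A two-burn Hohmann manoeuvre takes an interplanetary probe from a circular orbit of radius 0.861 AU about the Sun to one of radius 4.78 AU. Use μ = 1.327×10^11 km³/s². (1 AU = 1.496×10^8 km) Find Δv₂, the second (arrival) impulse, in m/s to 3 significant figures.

Δv₂ = 6100 m/s

In km: r₁ = 0.861 × 1.496×10^8 = 1.288056×10^8 km; r₂ = 4.78 × 1.496×10^8 = 7.15088×10^8 km.
Transfer-ellipse semi-major axis a_t = (r₁ + r₂)/2 = (1.288056×10^8 + 7.15088×10^8)/2 = 4.219468×10^8 km.
On the circular orbit at r = 7.15088×10^8 km, v_c = √(μ/r) = 13.6225 km/s.
Transfer-orbit speed at the same r (vis-viva, a = a_t): v_t = √[μ(2/r − 1/a_t)] = 7.52652 km/s.
Δv₂ = |v_t − v_c| = |7.52652 − 13.6225| = 6.096 km/s.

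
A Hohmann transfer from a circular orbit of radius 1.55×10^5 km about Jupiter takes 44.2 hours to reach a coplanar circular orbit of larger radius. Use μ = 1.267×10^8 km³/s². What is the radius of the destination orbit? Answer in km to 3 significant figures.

Transfer time t = 44.2 hours = 1.5912×10^5 s, and t = π√(a_t³/μ).
So a_t = (μ t²/π²)^(1/3) = (1.267×10^8 × (1.5912×10^5)² / π²)^(1/3) = 6.8756×10^5 km.
Since a_t = (r₁ + r₂)/2, r₂ = 2a_t − r₁ = 2×6.8756×10^5 − 1.550×10^5 = 1.22012×10^6 km.

r₂ = 1.22×10^6 km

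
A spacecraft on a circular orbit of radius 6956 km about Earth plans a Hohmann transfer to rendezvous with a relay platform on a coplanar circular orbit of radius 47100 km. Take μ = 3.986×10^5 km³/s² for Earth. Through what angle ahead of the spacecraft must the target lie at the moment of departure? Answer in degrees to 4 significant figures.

The Hohmann ellipse has a_t = (r₁ + r₂)/2 = 27028 km.
Transfer time t = π√(a_t³/μ) = 22110.7 s.
The target's mean motion on its circular orbit is ω₂ = √(μ/r₂³) = 6.17643×10^-5 rad/s.
Angle swept by the target during transfer: ω₂·t = 1.36565 rad = 78.246°.
The spacecraft traverses 180° on the transfer ellipse, so the target must lead by 180° − 78.246° = 101.8°.

φ = 101.8°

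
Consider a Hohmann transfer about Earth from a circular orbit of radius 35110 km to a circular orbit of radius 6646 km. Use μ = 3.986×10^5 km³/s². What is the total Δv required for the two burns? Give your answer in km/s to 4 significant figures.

The Hohmann ellipse has a_t = (r₁ + r₂)/2 = 20878 km.
At r₁ the circular-orbit speed is v₁ = √(μ/r₁) = 3.3694 km/s.
Transfer-orbit speed at r₁ (v² = μ(2/r − 1/a)): v_a = √[μ(2/r₁ − 1/a_t)] = 1.9010 km/s.
First burn Δv₁ = |v_a − v₁| = 1.4684 km/s.
Circular speed at r₂: v₂ = √(μ/r₂) = 7.74441 km/s.
Transfer-orbit speed at r₂: v_p = √[μ(2/r₂ − 1/a_t)] = 10.0429 km/s.
Second burn Δv₂ = |v₂ − v_p| = 2.2985 km/s.
Total Δv = Δv₁ + Δv₂ = 3.767 km/s.

Δv = 3.767 km/s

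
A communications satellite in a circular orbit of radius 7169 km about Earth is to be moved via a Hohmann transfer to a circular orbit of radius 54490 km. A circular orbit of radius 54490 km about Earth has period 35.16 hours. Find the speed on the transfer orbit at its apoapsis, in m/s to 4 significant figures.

From Kepler's third law T² = 4π²r³/μ at r = 54490 km, T = 35.16 hours = 35.16 × 3600 s = 1.26576×10^5 s: μ = 4π²r³/T² = 3.98664×10^5 km³/s².
The Hohmann ellipse has a_t = (r₁ + r₂)/2 = 30829.5 km.
The apoapsis of the transfer ellipse is at r = 54490 km.
Applying v² = μ(2/r − 1/a_t): v = 1.304 km/s.

v = 1304 m/s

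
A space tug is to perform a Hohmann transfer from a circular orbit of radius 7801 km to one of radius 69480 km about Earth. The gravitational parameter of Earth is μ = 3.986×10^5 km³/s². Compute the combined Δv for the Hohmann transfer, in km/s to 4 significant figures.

Δv = 3.756 km/s

The Hohmann ellipse has a_t = (r₁ + r₂)/2 = 38640.5 km.
Circular speed at r₁: v₁ = √(μ/r₁) = √(3.986×10^5/7801) = 7.148 km/s.
On the transfer ellipse at r₁, vis-viva equation gives v_p = √[μ(2/r₁ − 1/a_t)] = 9.585 km/s.
First burn Δv₁ = |v_p − v₁| = 2.437 km/s.
Circular speed at r₂: v₂ = √(μ/r₂) = 2.395 km/s.
Transfer-orbit speed at r₂: v_a = √[μ(2/r₂ − 1/a_t)] = 1.076 km/s.
Second burn Δv₂ = |v₂ − v_a| = 1.319 km/s.
Total Δv = Δv₁ + Δv₂ = 3.756 km/s.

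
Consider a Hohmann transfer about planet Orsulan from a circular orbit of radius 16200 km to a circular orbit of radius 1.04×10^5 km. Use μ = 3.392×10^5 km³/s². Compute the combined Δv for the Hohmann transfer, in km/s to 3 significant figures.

Δv = 2.31 km/s

The Hohmann ellipse has a_t = (r₁ + r₂)/2 = 60100 km.
At r₁ the circular-orbit speed is v₁ = √(μ/r₁) = 4.5758 km/s.
Transfer-orbit speed at r₁ (v² = μ(2/r − 1/a)): v_p = √[μ(2/r₁ − 1/a_t)] = 6.0194 km/s.
First burn Δv₁ = |v_p − v₁| = 1.444 km/s.
Circular speed at r₂: v₂ = √(μ/r₂) = 1.80597 km/s.
Transfer-orbit speed at r₂: v_a = √[μ(2/r₂ − 1/a_t)] = 0.937630 km/s.
Second burn Δv₂ = |v₂ − v_a| = 0.8683 km/s.
Δv = Δv₁ + Δv₂ = 1.444 + 0.8683 = 2.312 km/s.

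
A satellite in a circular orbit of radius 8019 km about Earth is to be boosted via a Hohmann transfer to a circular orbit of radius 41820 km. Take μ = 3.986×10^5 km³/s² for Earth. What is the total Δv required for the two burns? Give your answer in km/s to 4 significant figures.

The Hohmann ellipse has a_t = (r₁ + r₂)/2 = 24919.5 km.
At r₁ the circular-orbit speed is v₁ = √(μ/r₁) = 7.050 km/s.
On the transfer ellipse at r₁, vis-viva gives v_p = √[μ(2/r₁ − 1/a_t)] = 9.133 km/s.
First burn Δv₁ = |v_p − v₁| = 2.083 km/s.
At r₂, v₂ = √(μ/r₂) = 3.087 km/s.
Transfer-orbit speed at r₂: v_a = √[μ(2/r₂ − 1/a_t)] = 1.751 km/s.
Second burn Δv₂ = |v₂ − v_a| = 1.336 km/s.
Total Δv = Δv₁ + Δv₂ = 3.419 km/s.

Δv = 3.419 km/s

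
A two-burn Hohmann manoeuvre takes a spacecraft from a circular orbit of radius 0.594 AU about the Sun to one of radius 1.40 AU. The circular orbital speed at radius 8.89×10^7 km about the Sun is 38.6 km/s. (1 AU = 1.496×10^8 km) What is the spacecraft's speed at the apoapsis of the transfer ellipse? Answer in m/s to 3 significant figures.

From the circular-orbit relation v² = μ/r at r = 8.89×10^7 km: μ = v²r = (38.6)² × 8.89×10^7 = 1.32457×10^11 km³/s².
In km: r₁ = 0.594 × 1.496×10^8 = 8.88624×10^7 km; r₂ = 1.40 × 1.496×10^8 = 2.0944×10^8 km.
The Hohmann ellipse has a_t = (r₁ + r₂)/2 = 1.491512×10^8 km.
The apoapsis of the transfer ellipse is at r = 2.0944×10^8 km.
Applying v² = μ(2/r − 1/a_t): v = 19.41 km/s.

v = 19400 m/s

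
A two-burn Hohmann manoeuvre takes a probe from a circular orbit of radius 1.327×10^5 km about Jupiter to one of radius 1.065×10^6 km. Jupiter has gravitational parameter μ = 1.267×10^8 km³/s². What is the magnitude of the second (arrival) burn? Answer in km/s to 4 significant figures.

Δv₂ = 5.773 km/s

The Hohmann ellipse has a_t = (r₁ + r₂)/2 = 5.9885×10^5 km.
Circular speed at r = 1.065×10^6 km: v_c = √(μ/r) = 10.907 km/s.
Transfer-orbit speed at the same r (vis-viva, a = a_t): v_t = √[μ(2/r − 1/a_t)] = 5.1344 km/s.
Δv₂ = |v_t − v_c| = |5.1344 − 10.907| = 5.773 km/s.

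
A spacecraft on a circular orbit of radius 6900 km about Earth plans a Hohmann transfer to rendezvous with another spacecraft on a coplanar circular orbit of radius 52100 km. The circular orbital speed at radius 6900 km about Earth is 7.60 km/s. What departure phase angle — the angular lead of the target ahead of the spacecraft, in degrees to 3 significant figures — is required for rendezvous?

φ = 103°

From the circular-orbit relation v² = μ/r at r = 6900 km: μ = v²r = (7.60)² × 6900 = 3.98544×10^5 km³/s².
Semi-major axis of the transfer orbit: a_t = (6900 + 52100)/2 = 29500 km.
Transfer time t = π√(a_t³/μ) = 25214 s.
Target angular speed ω₂ = √(μ/r₂³) = 5.3086×10^-5 rad/s.
Angle swept by the target during transfer: ω₂·t = 1.3385 rad = 76.69°.
The spacecraft traverses 180° on the transfer ellipse, so the target must lead by 180° − 76.69° = 103°.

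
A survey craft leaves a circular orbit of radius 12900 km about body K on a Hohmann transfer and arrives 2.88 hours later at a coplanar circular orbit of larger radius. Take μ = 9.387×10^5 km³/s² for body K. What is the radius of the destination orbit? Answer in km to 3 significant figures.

Transfer time t = 2.88 hours = 10368 s, and t = π√(a_t³/μ).
So a_t = (μ t²/π²)^(1/3) = (9.387×10^5 × (10368)² / π²)^(1/3) = 21704 km.
Since a_t = (r₁ + r₂)/2, r₂ = 2a_t − r₁ = 2×21704 − 12900 = 30508 km.

r₂ = 30500 km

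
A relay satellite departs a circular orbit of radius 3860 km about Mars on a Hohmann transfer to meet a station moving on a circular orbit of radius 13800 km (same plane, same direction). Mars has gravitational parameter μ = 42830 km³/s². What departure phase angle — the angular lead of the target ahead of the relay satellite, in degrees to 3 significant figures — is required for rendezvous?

φ = 87.9°

The Hohmann ellipse has a_t = (r₁ + r₂)/2 = 8830 km.
The half-period of the transfer ellipse is t = π√(a_t³/μ) = 12596 s.
The target's mean motion on its circular orbit is ω₂ = √(μ/r₂³) = 1.2766×10^-4 rad/s.
Angle swept by the target during transfer: ω₂·t = 1.608 rad = 92.13°.
The relay satellite traverses 180° on the transfer ellipse, so the target must lead by 180° − 92.13° = 87.9°.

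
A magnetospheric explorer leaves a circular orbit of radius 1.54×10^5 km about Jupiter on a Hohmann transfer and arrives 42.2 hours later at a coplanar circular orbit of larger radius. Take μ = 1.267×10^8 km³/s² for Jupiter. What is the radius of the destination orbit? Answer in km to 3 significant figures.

Transfer time t = 42.2 hours = 1.5192×10^5 s, and t = π√(a_t³/μ).
So a_t = (μ t²/π²)^(1/3) = (1.267×10^8 × (1.5192×10^5)² / π²)^(1/3) = 6.6666×10^5 km.
Since a_t = (r₁ + r₂)/2, r₂ = 2a_t − r₁ = 2×6.6666×10^5 − 1.540×10^5 = 1.17932×10^6 km.

r₂ = 1.18×10^6 km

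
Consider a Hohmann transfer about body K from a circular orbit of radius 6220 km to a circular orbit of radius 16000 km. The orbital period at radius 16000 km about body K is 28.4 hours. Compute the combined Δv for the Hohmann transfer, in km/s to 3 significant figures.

Δv = 0.563 km/s

From Kepler's third law T² = 4π²r³/μ at r = 16000 km, T = 28.4 hours = 28.4 × 3600 s = 1.0224×10^5 s: μ = 4π²r³/T² = 15469.6 km³/s².
The Hohmann ellipse has a_t = (r₁ + r₂)/2 = 11110 km.
At r₁ the circular-orbit speed is v₁ = √(μ/r₁) = 1.5770 km/s.
On the transfer ellipse at r₁, vis-viva gives v_p = √[μ(2/r₁ − 1/a_t)] = 1.8925 km/s.
First burn Δv₁ = |v_p − v₁| = 0.3155 km/s.
At r₂, v₂ = √(μ/r₂) = 0.9833 km/s.
Transfer-orbit speed at r₂: v_a = √[μ(2/r₂ − 1/a_t)] = 0.7357 km/s.
Second burn Δv₂ = |v₂ − v_a| = 0.2476 km/s.
Total Δv = Δv₁ + Δv₂ = 0.5631 km/s.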